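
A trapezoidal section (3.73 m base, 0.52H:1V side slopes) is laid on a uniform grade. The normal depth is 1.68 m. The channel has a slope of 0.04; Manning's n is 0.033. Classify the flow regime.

With bottom width b = 3.73 m and side slope z = 0.52: A = (b + zy)y = (3.73 + 0.52×1.68)×1.68 = 7.734 m²; P = b + 2y√(1+z²) = 3.73 + 2×1.68×1.127 = 7.517 m.
Hydraulic radius R = A/P = 7.734/7.517 = 1.029 m.
V = (1/n) R^(2/3) √S = (1/0.033) × 1.029^(2/3) × √0.04 = 6.177 m/s. Hydraulic depth D_h = A/T = 7.734/5.477 = 1.412 m.
Froude number Fr = V/√(g·D_h) = 6.177/√(9.81×1.412) = 1.66, which is greater than 1, so the flow is supercritical.

supercritical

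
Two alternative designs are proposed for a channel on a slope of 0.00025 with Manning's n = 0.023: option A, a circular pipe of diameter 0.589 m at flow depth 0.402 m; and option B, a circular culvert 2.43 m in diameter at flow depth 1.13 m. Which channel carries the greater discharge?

Channel A: For a circular section of diameter D = 0.589 m at depth y = 0.402 m, the central angle is θ = 2 arccos(1 − 2y/D) = 3.889 rad. Then A = (D²/8)(θ − sin θ) = 0.1981 m² and P = Dθ/2 = 1.145 m. Hydraulic radius R = A/P = 0.1981/1.145 = 0.173 m. Q_A = (1/0.023)·0.1981·0.173^(2/3)·√0.00025 = 0.04228 m³/s.
Channel B: For a circular section of diameter D = 2.43 m at depth y = 1.13 m, the central angle is θ = 2 arccos(1 − 2y/D) = 3.002 rad. Then A = (D²/8)(θ − sin θ) = 2.112 m² and P = Dθ/2 = 3.647 m. Hydraulic radius R = A/P = 2.112/3.647 = 0.5793 m. Q_B = (1/0.023)·2.112·0.5793^(2/3)·√0.00025 = 1.009 m³/s.
Q_A = 0.04228 m³/s vs Q_B = 1.009 m³/s, so channel B carries more.

channel B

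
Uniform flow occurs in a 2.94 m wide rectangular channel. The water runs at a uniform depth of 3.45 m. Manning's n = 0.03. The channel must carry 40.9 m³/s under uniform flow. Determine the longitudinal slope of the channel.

Flow area A = b·y = 2.94 × 3.45 = 10.14 m². Wetted perimeter P = b + 2y = 2.94 + 2×3.45 = 9.84 m.
Hydraulic radius R = A/P = 10.14/9.84 = 1.031 m.
From Manning's equation, S = [nQ / (1 A R^(2/3))]² = [0.03 × 40.9 / (1 × 10.14 × 1.031^(2/3))]² = 0.0141.

S = 0.0141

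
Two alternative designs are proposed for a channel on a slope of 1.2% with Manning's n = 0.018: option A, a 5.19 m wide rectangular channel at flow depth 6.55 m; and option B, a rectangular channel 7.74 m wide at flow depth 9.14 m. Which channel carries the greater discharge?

Channel A: Flow area A = b·y = 5.19 × 6.55 = 33.99 m². Wetted perimeter P = b + 2y = 5.19 + 2×6.55 = 18.29 m. Hydraulic radius R = A/P = 33.99/18.29 = 1.859 m. Q_A = (1/0.018)·33.99·1.859^(2/3)·√0.012 = 312.7 m³/s.
Channel B: Flow area A = b·y = 7.74 × 9.14 = 70.74 m². Wetted perimeter P = b + 2y = 7.74 + 2×9.14 = 26.02 m. Hydraulic radius R = A/P = 70.74/26.02 = 2.719 m. Q_B = (1/0.018)·70.74·2.719^(2/3)·√0.012 = 838.7 m³/s.
Q_A = 312.7 m³/s vs Q_B = 838.7 m³/s, so channel B carries more.

channel B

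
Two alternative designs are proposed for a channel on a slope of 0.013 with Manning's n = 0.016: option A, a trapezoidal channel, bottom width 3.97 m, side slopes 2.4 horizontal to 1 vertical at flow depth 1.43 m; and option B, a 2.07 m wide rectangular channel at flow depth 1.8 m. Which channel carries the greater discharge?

Channel A: With bottom width b = 3.97 m and side slope z = 2.4: A = (b + zy)y = (3.97 + 2.4×1.43)×1.43 = 10.58 m²; P = b + 2y√(1+z²) = 3.97 + 2×1.43×2.6 = 11.41 m. Hydraulic radius R = A/P = 10.58/11.41 = 0.928 m. Q_A = (1/0.016)·10.58·0.928^(2/3)·√0.013 = 71.76 m³/s.
Channel B: Flow area A = b·y = 2.07 × 1.8 = 3.726 m². Wetted perimeter P = b + 2y = 2.07 + 2×1.8 = 5.67 m. Hydraulic radius R = A/P = 3.726/5.67 = 0.6571 m. Q_B = (1/0.016)·3.726·0.6571^(2/3)·√0.013 = 20.07 m³/s.
Q_A = 71.76 m³/s vs Q_B = 20.07 m³/s, so channel A carries more.

channel A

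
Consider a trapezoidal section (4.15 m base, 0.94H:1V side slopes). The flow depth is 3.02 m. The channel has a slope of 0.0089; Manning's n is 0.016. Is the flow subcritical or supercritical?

With bottom width b = 4.15 m and side slope z = 0.94: A = (b + zy)y = (4.15 + 0.94×3.02)×3.02 = 21.11 m²; P = b + 2y√(1+z²) = 4.15 + 2×3.02×1.372 = 12.44 m.
Hydraulic radius R = A/P = 21.11/12.44 = 1.697 m.
V = (1/n) R^(2/3) √S = (1/0.016) × 1.697^(2/3) × √0.0089 = 8.388 m/s. Hydraulic depth D_h = A/T = 21.11/9.828 = 2.148 m.
Froude number Fr = V/√(g·D_h) = 8.388/√(9.81×2.148) = 1.83, which is greater than 1, so the flow is supercritical.

supercritical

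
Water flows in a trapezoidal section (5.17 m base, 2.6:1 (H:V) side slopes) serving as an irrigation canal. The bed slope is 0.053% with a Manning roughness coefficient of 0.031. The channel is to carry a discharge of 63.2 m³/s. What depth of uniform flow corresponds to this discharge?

Manning's equation rearranged: A R^(2/3) = nQ / (1·√S) = 0.031 × 63.2 / (√0.00053) = 85.1.
At y = 4.01 m: A R^(2/3) = 108.1 — over.
At y = 2.61 m: A R^(2/3) = 42.39 — short.
At y = 3.6 m: A R^(2/3) = 85.06 — matches.

y_n = 3.6 m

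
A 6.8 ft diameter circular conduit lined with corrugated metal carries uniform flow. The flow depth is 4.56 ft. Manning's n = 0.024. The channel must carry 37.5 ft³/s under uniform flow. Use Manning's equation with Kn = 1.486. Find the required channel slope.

S = 0.000219

For a circular section of diameter D = 6.8 ft at depth y = 4.56 ft, the central angle is θ = 2 arccos(1 − 2y/D) = 3.838 rad. Then A = (D²/8)(θ − sin θ) = 25.89 ft² and P = Dθ/2 = 13.05 ft.
Hydraulic radius R = A/P = 25.89/13.05 = 1.984 ft.
From Manning's equation, S = [nQ / (1.486 A R^(2/3))]² = [0.024 × 37.5 / (1.486 × 25.89 × 1.984^(2/3))]² = 0.000219.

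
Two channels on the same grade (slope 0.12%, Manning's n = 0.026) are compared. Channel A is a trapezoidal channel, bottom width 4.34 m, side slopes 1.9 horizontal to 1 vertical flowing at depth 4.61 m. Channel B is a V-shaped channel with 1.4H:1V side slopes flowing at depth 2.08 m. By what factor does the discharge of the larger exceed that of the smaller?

20.5

Channel A: With bottom width b = 4.34 m and side slope z = 1.9: A = (b + zy)y = (4.34 + 1.9×4.61)×4.61 = 60.39 m²; P = b + 2y√(1+z²) = 4.34 + 2×4.61×2.147 = 24.14 m. Hydraulic radius R = A/P = 60.39/24.14 = 2.502 m. Q_A = (1/0.026)·60.39·2.502^(2/3)·√0.0012 = 148.3 m³/s.
Channel B: For a triangular section with side slope z = 1.4: A = zy² = 1.4×2.08² = 6.057 m²; P = 2y√(1+z²) = 2×2.08×1.72 = 7.157 m. Hydraulic radius R = A/P = 6.057/7.157 = 0.8463 m. Q_B = (1/0.026)·6.057·0.8463^(2/3)·√0.0012 = 7.22 m³/s.
The larger discharge is 148.3 m³/s and the smaller is 7.22 m³/s; the ratio is 20.5.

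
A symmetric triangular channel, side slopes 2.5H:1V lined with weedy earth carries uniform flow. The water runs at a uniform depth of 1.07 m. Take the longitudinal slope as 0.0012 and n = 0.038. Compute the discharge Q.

Q = 1.64 m³/s

For a triangular section with side slope z = 2.5: A = zy² = 2.5×1.07² = 2.862 m²; P = 2y√(1+z²) = 2×1.07×2.693 = 5.762 m.
Hydraulic radius R = A/P = 2.862/5.762 = 0.4967 m.
Manning's equation: Q = (1/n) A R^(2/3) S^(1/2) = (1/0.038) × 2.862 × 0.4967^(2/3) × 0.0012^(1/2) = 1.64 m³/s.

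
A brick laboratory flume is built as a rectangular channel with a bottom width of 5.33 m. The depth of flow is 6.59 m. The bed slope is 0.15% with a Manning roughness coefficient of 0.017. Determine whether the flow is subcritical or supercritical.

Flow area A = b·y = 5.33 × 6.59 = 35.12 m². Wetted perimeter P = b + 2y = 5.33 + 2×6.59 = 18.51 m.
Hydraulic radius R = A/P = 35.12/18.51 = 1.898 m.
V = (1/n) R^(2/3) √S = (1/0.017) × 1.898^(2/3) × √0.0015 = 3.492 m/s. Hydraulic depth D_h = A/T = 35.12/5.33 = 6.59 m.
Froude number Fr = V/√(g·D_h) = 3.492/√(9.81×6.59) = 0.434, which is less than 1, so the flow is subcritical.

subcritical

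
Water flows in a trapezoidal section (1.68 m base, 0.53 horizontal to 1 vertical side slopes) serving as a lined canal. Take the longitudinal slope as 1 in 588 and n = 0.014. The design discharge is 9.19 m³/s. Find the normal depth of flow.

y_n = 1.53 m

Manning's equation rearranged: A R^(2/3) = nQ / (1·√S) = 0.014 × 9.19 / (√0.001701) = 3.12.
Trying y = 1.9 m: A R^(2/3) = 4.594 — too large.
Trying y = 1.19 m: A R^(2/3) = 2.018 — too small.
Trying y = 1.53 m: A R^(2/3) = 3.121 — close enough.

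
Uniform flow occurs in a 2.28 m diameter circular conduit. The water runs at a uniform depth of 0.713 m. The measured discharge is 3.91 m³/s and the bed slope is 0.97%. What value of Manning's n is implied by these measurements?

n = 0.015

For a circular section of diameter D = 2.28 m at depth y = 0.713 m, the central angle is θ = 2 arccos(1 − 2y/D) = 2.374 rad. Then A = (D²/8)(θ − sin θ) = 1.091 m² and P = Dθ/2 = 2.706 m.
Hydraulic radius R = A/P = 1.091/2.706 = 0.4032 m.
Rearranging Manning's equation: n = (1/Q) A R^(2/3) S^(1/2) = (1/3.91) × 1.091 × 0.4032^(2/3) × √0.0097 = 0.015.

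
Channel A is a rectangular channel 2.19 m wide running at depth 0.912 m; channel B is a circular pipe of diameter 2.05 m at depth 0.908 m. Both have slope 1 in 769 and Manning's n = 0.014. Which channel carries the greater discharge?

channel A

Channel A: Flow area A = b·y = 2.19 × 0.912 = 1.997 m². Wetted perimeter P = b + 2y = 2.19 + 2×0.912 = 4.014 m. Hydraulic radius R = A/P = 1.997/4.014 = 0.4976 m. Q_A = (1/0.014)·1.997·0.4976^(2/3)·√0.0013 = 3.23 m³/s.
Channel B: For a circular section of diameter D = 2.05 m at depth y = 0.908 m, the central angle is θ = 2 arccos(1 − 2y/D) = 2.913 rad. Then A = (D²/8)(θ − sin θ) = 1.411 m² and P = Dθ/2 = 2.986 m. Hydraulic radius R = A/P = 1.411/2.986 = 0.4726 m. Q_B = (1/0.014)·1.411·0.4726^(2/3)·√0.0013 = 2.205 m³/s.
Q_A = 3.23 m³/s vs Q_B = 2.205 m³/s, so channel A carries more.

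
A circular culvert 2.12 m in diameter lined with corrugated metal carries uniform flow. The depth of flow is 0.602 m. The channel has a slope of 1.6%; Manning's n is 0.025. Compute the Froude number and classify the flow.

For a circular section of diameter D = 2.12 m at depth y = 0.602 m, the central angle is θ = 2 arccos(1 − 2y/D) = 2.248 rad. Then A = (D²/8)(θ − sin θ) = 0.8251 m² and P = Dθ/2 = 2.383 m.
Hydraulic radius R = A/P = 0.8251/2.383 = 0.3463 m.
V = (1/n) R^(2/3) √S = (1/0.025) × 0.3463^(2/3) × √0.016 = 2.495 m/s. Hydraulic depth D_h = A/T = 0.8251/1.912 = 0.4316 m.
Froude number Fr = V/√(g·D_h) = 2.495/√(9.81×0.4316) = 1.21, which is greater than 1, so the flow is supercritical.

supercritical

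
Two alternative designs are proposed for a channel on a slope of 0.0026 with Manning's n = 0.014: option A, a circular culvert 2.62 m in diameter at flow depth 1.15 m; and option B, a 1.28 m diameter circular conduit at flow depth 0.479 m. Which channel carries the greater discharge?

Channel A: For a circular section of diameter D = 2.62 m at depth y = 1.15 m, the central angle is θ = 2 arccos(1 − 2y/D) = 2.897 rad. Then A = (D²/8)(θ − sin θ) = 2.277 m² and P = Dθ/2 = 3.795 m. Hydraulic radius R = A/P = 2.277/3.795 = 0.6002 m. Q_A = (1/0.014)·2.277·0.6002^(2/3)·√0.0026 = 5.902 m³/s.
Channel B: For a circular section of diameter D = 1.28 m at depth y = 0.479 m, the central angle is θ = 2 arccos(1 − 2y/D) = 2.633 rad. Then A = (D²/8)(θ − sin θ) = 0.4395 m² and P = Dθ/2 = 1.685 m. Hydraulic radius R = A/P = 0.4395/1.685 = 0.2608 m. Q_B = (1/0.014)·0.4395·0.2608^(2/3)·√0.0026 = 0.6535 m³/s.
Q_A = 5.902 m³/s vs Q_B = 0.6535 m³/s, so channel A carries more.

channel A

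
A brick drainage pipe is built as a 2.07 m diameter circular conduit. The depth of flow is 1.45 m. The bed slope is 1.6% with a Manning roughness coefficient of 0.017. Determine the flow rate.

For a circular section of diameter D = 2.07 m at depth y = 1.45 m, the central angle is θ = 2 arccos(1 − 2y/D) = 3.967 rad. Then A = (D²/8)(θ − sin θ) = 2.518 m² and P = Dθ/2 = 4.106 m.
Hydraulic radius R = A/P = 2.518/4.106 = 0.6133 m.
Manning's equation: Q = (1/n) A R^(2/3) S^(1/2) = (1/0.017) × 2.518 × 0.6133^(2/3) × 0.016^(1/2) = 13.5 m³/s.

Q = 13.5 m³/s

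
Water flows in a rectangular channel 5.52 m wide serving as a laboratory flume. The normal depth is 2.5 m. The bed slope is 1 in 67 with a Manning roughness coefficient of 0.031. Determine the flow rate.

Flow area A = b·y = 5.52 × 2.5 = 13.8 m². Wetted perimeter P = b + 2y = 5.52 + 2×2.5 = 10.52 m.
Hydraulic radius R = A/P = 13.8/10.52 = 1.312 m.
Manning's equation: Q = (1/n) A R^(2/3) S^(1/2) = (1/0.031) × 13.8 × 1.312^(2/3) × 0.01493^(1/2) = 65.2 m³/s.

Q = 65.2 m³/s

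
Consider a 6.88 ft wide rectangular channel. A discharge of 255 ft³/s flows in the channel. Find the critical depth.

For a rectangular channel, critical depth y_c = (q²/g)^(1/3) where q = Q/b = 255/6.88 = 37.06 ft²/s.
So y_c = (37.06²/32.2)^(1/3) = 3.49 ft.

y_c = 3.49 ft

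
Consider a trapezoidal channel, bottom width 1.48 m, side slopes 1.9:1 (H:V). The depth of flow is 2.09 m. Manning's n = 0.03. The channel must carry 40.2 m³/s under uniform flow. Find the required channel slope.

S = 0.00999

With bottom width b = 1.48 m and side slope z = 1.9: A = (b + zy)y = (1.48 + 1.9×2.09)×2.09 = 11.39 m²; P = b + 2y√(1+z²) = 1.48 + 2×2.09×2.147 = 10.45 m.
Hydraulic radius R = A/P = 11.39/10.45 = 1.09 m.
From Manning's equation, S = [nQ / (1 A R^(2/3))]² = [0.03 × 40.2 / (1 × 11.39 × 1.09^(2/3))]² = 0.00999.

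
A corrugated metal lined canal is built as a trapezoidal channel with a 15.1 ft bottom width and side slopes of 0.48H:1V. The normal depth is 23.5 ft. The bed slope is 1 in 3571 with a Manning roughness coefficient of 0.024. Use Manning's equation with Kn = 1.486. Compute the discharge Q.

Q = 2820 ft³/s

With bottom width b = 15.1 ft and side slope z = 0.48: A = (b + zy)y = (15.1 + 0.48×23.5)×23.5 = 619.9 ft²; P = b + 2y√(1+z²) = 15.1 + 2×23.5×1.109 = 67.23 ft.
Hydraulic radius R = A/P = 619.9/67.23 = 9.22 ft.
Manning's equation: Q = (1.486/n) A R^(2/3) S^(1/2) = (1.486/0.024) × 619.9 × 9.22^(2/3) × 0.00028^(1/2) = 2820 ft³/s.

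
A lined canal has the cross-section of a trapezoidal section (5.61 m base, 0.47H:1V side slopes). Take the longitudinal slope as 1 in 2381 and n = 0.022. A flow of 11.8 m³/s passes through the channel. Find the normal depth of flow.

Manning's equation rearranged: A R^(2/3) = nQ / (1·√S) = 0.022 × 11.8 / (√0.00042) = 12.67.
Trying y = 1.98 m: A R^(2/3) = 15.4 — high.
Trying y = 1.45 m: A R^(2/3) = 9.334 — low.
Trying y = 1.75 m: A R^(2/3) = 12.63 — ≈ 12.67.

y_n = 1.75 m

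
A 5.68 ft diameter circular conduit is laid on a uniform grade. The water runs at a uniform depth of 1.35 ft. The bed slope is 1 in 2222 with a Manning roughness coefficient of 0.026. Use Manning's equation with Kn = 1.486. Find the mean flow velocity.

For a circular section of diameter D = 5.68 ft at depth y = 1.35 ft, the central angle is θ = 2 arccos(1 − 2y/D) = 2.037 rad. Then A = (D²/8)(θ − sin θ) = 4.612 ft² and P = Dθ/2 = 5.785 ft.
Hydraulic radius R = A/P = 4.612/5.785 = 0.7973 ft.
From Manning's equation, V = (1.486/n) R^(2/3) S^(1/2) = (1.486/0.026) × 0.7973^(2/3) × 0.00045^(1/2) = 1.04 ft/s.

V = 1.04 ft/s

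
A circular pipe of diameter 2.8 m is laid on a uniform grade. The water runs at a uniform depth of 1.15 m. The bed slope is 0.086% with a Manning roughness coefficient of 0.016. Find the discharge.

Q = 3.15 m³/s

For a circular section of diameter D = 2.8 m at depth y = 1.15 m, the central angle is θ = 2 arccos(1 − 2y/D) = 2.783 rad. Then A = (D²/8)(θ − sin θ) = 2.382 m² and P = Dθ/2 = 3.896 m.
Hydraulic radius R = A/P = 2.382/3.896 = 0.6116 m.
Manning's equation: Q = (1/n) A R^(2/3) S^(1/2) = (1/0.016) × 2.382 × 0.6116^(2/3) × 0.00086^(1/2) = 3.15 m³/s.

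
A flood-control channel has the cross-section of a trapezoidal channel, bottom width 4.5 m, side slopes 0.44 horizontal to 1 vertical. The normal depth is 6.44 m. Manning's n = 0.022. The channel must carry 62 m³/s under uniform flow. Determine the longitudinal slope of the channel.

With bottom width b = 4.5 m and side slope z = 0.44: A = (b + zy)y = (4.5 + 0.44×6.44)×6.44 = 47.23 m²; P = b + 2y√(1+z²) = 4.5 + 2×6.44×1.093 = 18.57 m.
Hydraulic radius R = A/P = 47.23/18.57 = 2.543 m.
From Manning's equation, S = [nQ / (1 A R^(2/3))]² = [0.022 × 62 / (1 × 47.23 × 2.543^(2/3))]² = 0.00024.

S = 0.00024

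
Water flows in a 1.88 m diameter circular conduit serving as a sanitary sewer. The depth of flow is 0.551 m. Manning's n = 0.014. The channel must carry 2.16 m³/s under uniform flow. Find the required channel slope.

For a circular section of diameter D = 1.88 m at depth y = 0.551 m, the central angle is θ = 2 arccos(1 − 2y/D) = 2.288 rad. Then A = (D²/8)(θ − sin θ) = 0.6781 m² and P = Dθ/2 = 2.151 m.
Hydraulic radius R = A/P = 0.6781/2.151 = 0.3152 m.
From Manning's equation, S = [nQ / (1 A R^(2/3))]² = [0.014 × 2.16 / (1 × 0.6781 × 0.3152^(2/3))]² = 0.00927.

S = 0.00927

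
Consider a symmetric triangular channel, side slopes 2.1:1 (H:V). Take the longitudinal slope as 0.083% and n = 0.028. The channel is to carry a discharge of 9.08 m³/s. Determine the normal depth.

Manning's equation rearranged: A R^(2/3) = nQ / (1·√S) = 0.028 × 9.08 / (√0.00083) = 8.825.
Trying y = 2.58 m: A R^(2/3) = 15.47 — high.
Trying y = 1.66 m: A R^(2/3) = 4.774 — low.
Trying y = 2.09 m: A R^(2/3) = 8.824 — matches.

y_n = 2.09 m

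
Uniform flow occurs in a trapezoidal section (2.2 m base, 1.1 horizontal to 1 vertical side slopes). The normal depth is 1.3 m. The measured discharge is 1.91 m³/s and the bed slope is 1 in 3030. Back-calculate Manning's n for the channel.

With bottom width b = 2.2 m and side slope z = 1.1: A = (b + zy)y = (2.2 + 1.1×1.3)×1.3 = 4.719 m²; P = b + 2y√(1+z²) = 2.2 + 2×1.3×1.487 = 6.065 m.
Hydraulic radius R = A/P = 4.719/6.065 = 0.778 m.
Rearranging Manning's equation: n = (1/Q) A R^(2/3) S^(1/2) = (1/1.91) × 4.719 × 0.778^(2/3) × √0.00033 = 0.038.

n = 0.038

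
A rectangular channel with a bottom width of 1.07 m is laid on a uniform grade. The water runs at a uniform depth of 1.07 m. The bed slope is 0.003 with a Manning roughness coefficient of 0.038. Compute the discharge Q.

Flow area A = b·y = 1.07 × 1.07 = 1.145 m². Wetted perimeter P = b + 2y = 1.07 + 2×1.07 = 3.21 m.
Hydraulic radius R = A/P = 1.145/3.21 = 0.3567 m.
Manning's equation: Q = (1/n) A R^(2/3) S^(1/2) = (1/0.038) × 1.145 × 0.3567^(2/3) × 0.003^(1/2) = 0.83 m³/s.

Q = 0.83 m³/s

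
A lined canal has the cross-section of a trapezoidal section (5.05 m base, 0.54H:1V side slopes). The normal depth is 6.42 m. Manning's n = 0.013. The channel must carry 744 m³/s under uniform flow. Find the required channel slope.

With bottom width b = 5.05 m and side slope z = 0.54: A = (b + zy)y = (5.05 + 0.54×6.42)×6.42 = 54.68 m²; P = b + 2y√(1+z²) = 5.05 + 2×6.42×1.136 = 19.64 m.
Hydraulic radius R = A/P = 54.68/19.64 = 2.784 m.
From Manning's equation, S = [nQ / (1 A R^(2/3))]² = [0.013 × 744 / (1 × 54.68 × 2.784^(2/3))]² = 0.00799.

S = 0.00799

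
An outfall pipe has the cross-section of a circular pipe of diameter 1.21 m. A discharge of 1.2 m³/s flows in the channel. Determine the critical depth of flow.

At critical depth, Q² T / (g A³) = 1, i.e. A³/T = Q²/g = 1.2²/9.81 = 0.1468.
Trying y = 0.52 m: A³/T = 0.08802 — low.
Trying y = 0.665 m: A³/T = 0.2254 — high.
Trying y = 0.594 m: A³/T = 0.1464 — ≈ 0.1468.

y_c = 0.594 m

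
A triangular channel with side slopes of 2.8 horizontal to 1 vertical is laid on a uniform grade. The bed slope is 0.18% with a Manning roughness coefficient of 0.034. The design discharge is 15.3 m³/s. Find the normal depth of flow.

y_n = 2.1 m

Manning's equation rearranged: A R^(2/3) = nQ / (1·√S) = 0.034 × 15.3 / (√0.0018) = 12.26.
Trying y = 1.61 m: A R^(2/3) = 6.034 — low.
Trying y = 2.1 m: A R^(2/3) = 12.26 — ≈ 12.26.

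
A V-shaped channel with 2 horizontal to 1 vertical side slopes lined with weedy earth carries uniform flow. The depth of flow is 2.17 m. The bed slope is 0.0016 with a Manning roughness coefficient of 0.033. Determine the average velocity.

For a triangular section with side slope z = 2: A = zy² = 2×2.17² = 9.418 m²; P = 2y√(1+z²) = 2×2.17×2.236 = 9.705 m.
Hydraulic radius R = A/P = 9.418/9.705 = 0.9705 m.
From Manning's equation, V = (1/n) R^(2/3) S^(1/2) = (1/0.033) × 0.9705^(2/3) × 0.0016^(1/2) = 1.19 m/s.

V = 1.19 m/s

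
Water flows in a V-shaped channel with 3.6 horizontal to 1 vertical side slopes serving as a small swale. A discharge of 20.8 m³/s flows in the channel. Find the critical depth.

y_c = 1.47 m

At critical depth, Q² T / (g A³) = 1, i.e. A³/T = Q²/g = 20.8²/9.81 = 44.1.
Trying y = 1.87 m: A³/T = 148.2 — over.
Trying y = 1.28 m: A³/T = 22.27 — short.
Trying y = 1.47 m: A³/T = 44.48 — matches.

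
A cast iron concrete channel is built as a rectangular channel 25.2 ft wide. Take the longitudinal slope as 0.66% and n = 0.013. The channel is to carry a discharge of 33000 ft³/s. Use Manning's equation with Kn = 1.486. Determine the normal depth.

y_n = 32.4 ft

Manning's equation rearranged: A R^(2/3) = nQ / (1.486·√S) = 0.013 × 33000 / (1.486 × √0.0066) = 3554.
At y = 40.8 ft: A R^(2/3) = 4653 — over.
At y = 32.4 ft: A R^(2/3) = 3552 — ≈ 3554.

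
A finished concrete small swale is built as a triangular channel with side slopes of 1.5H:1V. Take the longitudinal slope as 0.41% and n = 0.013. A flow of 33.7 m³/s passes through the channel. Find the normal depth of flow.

y_n = 2.2 m

Manning's equation rearranged: A R^(2/3) = nQ / (1·√S) = 0.013 × 33.7 / (√0.0041) = 6.842.
Try y = 1.51 m: A R^(2/3) = 2.509 — low.
Try y = 2.67 m: A R^(2/3) = 11.47 — high.
Try y = 2.2 m: A R^(2/3) = 6.844 — matches.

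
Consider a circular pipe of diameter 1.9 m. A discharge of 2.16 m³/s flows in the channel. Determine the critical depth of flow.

y_c = 0.704 m

At critical depth, Q² T / (g A³) = 1, i.e. A³/T = Q²/g = 2.16²/9.81 = 0.4756.
Try y = 0.502 m: A³/T = 0.1284 — short.
Try y = 0.704 m: A³/T = 0.4754 — ≈ 0.4756.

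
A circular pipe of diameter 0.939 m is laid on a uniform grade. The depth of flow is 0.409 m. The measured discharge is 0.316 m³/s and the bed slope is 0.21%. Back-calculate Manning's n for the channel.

For a circular section of diameter D = 0.939 m at depth y = 0.409 m, the central angle is θ = 2 arccos(1 − 2y/D) = 2.883 rad. Then A = (D²/8)(θ − sin θ) = 0.2896 m² and P = Dθ/2 = 1.354 m.
Hydraulic radius R = A/P = 0.2896/1.354 = 0.2139 m.
Rearranging Manning's equation: n = (1/Q) A R^(2/3) S^(1/2) = (1/0.316) × 0.2896 × 0.2139^(2/3) × √0.0021 = 0.015.

n = 0.015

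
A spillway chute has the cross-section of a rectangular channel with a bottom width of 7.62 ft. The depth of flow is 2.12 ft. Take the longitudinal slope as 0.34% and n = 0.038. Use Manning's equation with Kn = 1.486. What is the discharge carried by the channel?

Flow area A = b·y = 7.62 × 2.12 = 16.15 ft². Wetted perimeter P = b + 2y = 7.62 + 2×2.12 = 11.86 ft.
Hydraulic radius R = A/P = 16.15/11.86 = 1.362 ft.
Manning's equation: Q = (1.486/n) A R^(2/3) S^(1/2) = (1.486/0.038) × 16.15 × 1.362^(2/3) × 0.0034^(1/2) = 45.3 ft³/s.

Q = 45.3 ft³/s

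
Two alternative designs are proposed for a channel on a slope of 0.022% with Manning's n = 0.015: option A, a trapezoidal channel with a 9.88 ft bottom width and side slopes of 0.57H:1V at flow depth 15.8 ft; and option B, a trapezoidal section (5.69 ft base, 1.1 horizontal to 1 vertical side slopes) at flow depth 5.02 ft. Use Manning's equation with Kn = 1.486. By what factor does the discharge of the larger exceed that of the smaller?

Channel A: With bottom width b = 9.88 ft and side slope z = 0.57: A = (b + zy)y = (9.88 + 0.57×15.8)×15.8 = 298.4 ft²; P = b + 2y√(1+z²) = 9.88 + 2×15.8×1.151 = 46.25 ft. Hydraulic radius R = A/P = 298.4/46.25 = 6.451 ft. Q_A = (1.486/0.015)·298.4·6.451^(2/3)·√0.00022 = 1520 ft³/s.
Channel B: With bottom width b = 5.69 ft and side slope z = 1.1: A = (b + zy)y = (5.69 + 1.1×5.02)×5.02 = 56.28 ft²; P = b + 2y√(1+z²) = 5.69 + 2×5.02×1.487 = 20.62 ft. Hydraulic radius R = A/P = 56.28/20.62 = 2.73 ft. Q_B = (1.486/0.015)·56.28·2.73^(2/3)·√0.00022 = 161.6 ft³/s.
The larger discharge is 1520 ft³/s and the smaller is 161.6 ft³/s; the ratio is 9.41.

9.41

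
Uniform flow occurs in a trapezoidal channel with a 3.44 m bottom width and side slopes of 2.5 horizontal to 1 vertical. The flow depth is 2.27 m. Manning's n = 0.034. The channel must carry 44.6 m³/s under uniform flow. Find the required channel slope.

With bottom width b = 3.44 m and side slope z = 2.5: A = (b + zy)y = (3.44 + 2.5×2.27)×2.27 = 20.69 m²; P = b + 2y√(1+z²) = 3.44 + 2×2.27×2.693 = 15.66 m.
Hydraulic radius R = A/P = 20.69/15.66 = 1.321 m.
From Manning's equation, S = [nQ / (1 A R^(2/3))]² = [0.034 × 44.6 / (1 × 20.69 × 1.321^(2/3))]² = 0.00371.

S = 0.00371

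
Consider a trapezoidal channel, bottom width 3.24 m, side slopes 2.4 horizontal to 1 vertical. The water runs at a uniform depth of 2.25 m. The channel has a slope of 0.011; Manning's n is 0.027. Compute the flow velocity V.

With bottom width b = 3.24 m and side slope z = 2.4: A = (b + zy)y = (3.24 + 2.4×2.25)×2.25 = 19.44 m²; P = b + 2y√(1+z²) = 3.24 + 2×2.25×2.6 = 14.94 m.
Hydraulic radius R = A/P = 19.44/14.94 = 1.301 m.
From Manning's equation, V = (1/n) R^(2/3) S^(1/2) = (1/0.027) × 1.301^(2/3) × 0.011^(1/2) = 4.63 m/s.

V = 4.63 m/s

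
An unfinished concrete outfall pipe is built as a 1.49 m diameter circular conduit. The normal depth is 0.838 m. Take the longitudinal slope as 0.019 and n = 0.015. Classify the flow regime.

supercritical

For a circular section of diameter D = 1.49 m at depth y = 0.838 m, the central angle is θ = 2 arccos(1 − 2y/D) = 3.392 rad. Then A = (D²/8)(θ − sin θ) = 1.01 m² and P = Dθ/2 = 2.527 m.
Hydraulic radius R = A/P = 1.01/2.527 = 0.3997 m.
V = (1/n) R^(2/3) √S = (1/0.015) × 0.3997^(2/3) × √0.019 = 4.986 m/s. Hydraulic depth D_h = A/T = 1.01/1.478 = 0.6832 m.
Froude number Fr = V/√(g·D_h) = 4.986/√(9.81×0.6832) = 1.93, which is greater than 1, so the flow is supercritical.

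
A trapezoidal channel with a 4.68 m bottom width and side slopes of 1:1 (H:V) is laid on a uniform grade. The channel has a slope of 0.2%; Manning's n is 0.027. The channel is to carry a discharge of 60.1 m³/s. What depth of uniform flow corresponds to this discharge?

Manning's equation rearranged: A R^(2/3) = nQ / (1·√S) = 0.027 × 60.1 / (√0.002) = 36.28.
Try y = 3.42 m: A R^(2/3) = 42.94 — high.
Try y = 2.74 m: A R^(2/3) = 28.22 — low.
Try y = 3.13 m: A R^(2/3) = 36.26 — close enough.

y_n = 3.13 m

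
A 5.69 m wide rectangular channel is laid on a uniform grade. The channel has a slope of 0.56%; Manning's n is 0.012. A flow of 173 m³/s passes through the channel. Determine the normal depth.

y_n = 3.58 m

Manning's equation rearranged: A R^(2/3) = nQ / (1·√S) = 0.012 × 173 / (√0.0056) = 27.74.
At y = 2.96 m: A R^(2/3) = 21.58 — low.
At y = 4.08 m: A R^(2/3) = 32.76 — high.
At y = 3.58 m: A R^(2/3) = 27.69 — ≈ 27.74.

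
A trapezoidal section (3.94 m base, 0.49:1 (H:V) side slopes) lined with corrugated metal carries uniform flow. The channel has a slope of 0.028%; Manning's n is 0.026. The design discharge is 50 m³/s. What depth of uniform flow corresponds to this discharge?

y_n = 6.17 m

Manning's equation rearranged: A R^(2/3) = nQ / (1·√S) = 0.026 × 50 / (√0.00028) = 77.69.
Trying y = 7.08 m: A R^(2/3) = 100.7 — too large.
Trying y = 5.13 m: A R^(2/3) = 55.23 — too small.
Trying y = 6.17 m: A R^(2/3) = 77.65 — ≈ 77.69.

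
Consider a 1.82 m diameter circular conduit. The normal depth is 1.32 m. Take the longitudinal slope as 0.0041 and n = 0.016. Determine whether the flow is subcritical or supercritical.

For a circular section of diameter D = 1.82 m at depth y = 1.32 m, the central angle is θ = 2 arccos(1 − 2y/D) = 4.076 rad. Then A = (D²/8)(θ − sin θ) = 2.021 m² and P = Dθ/2 = 3.709 m.
Hydraulic radius R = A/P = 2.021/3.709 = 0.5448 m.
V = (1/n) R^(2/3) √S = (1/0.016) × 0.5448^(2/3) × √0.0041 = 2.669 m/s. Hydraulic depth D_h = A/T = 2.021/1.625 = 1.244 m.
Froude number Fr = V/√(g·D_h) = 2.669/√(9.81×1.244) = 0.764, which is less than 1, so the flow is subcritical.

subcritical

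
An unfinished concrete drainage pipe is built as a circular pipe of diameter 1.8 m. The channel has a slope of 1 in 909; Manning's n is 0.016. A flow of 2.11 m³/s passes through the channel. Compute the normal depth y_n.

Manning's equation rearranged: A R^(2/3) = nQ / (1·√S) = 0.016 × 2.11 / (√0.0011) = 1.018.
Try y = 0.769 m: A R^(2/3) = 0.5674 — short.
Try y = 1.09 m: A R^(2/3) = 1.018 — ≈ 1.018.

y_n = 1.09 m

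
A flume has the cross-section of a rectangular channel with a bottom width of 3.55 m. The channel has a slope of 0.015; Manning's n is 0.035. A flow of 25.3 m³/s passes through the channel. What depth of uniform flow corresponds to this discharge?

y_n = 2.09 m

Manning's equation rearranged: A R^(2/3) = nQ / (1·√S) = 0.035 × 25.3 / (√0.015) = 7.23.
Try y = 1.7 m: A R^(2/3) = 5.493 — too small.
Try y = 2.57 m: A R^(2/3) = 9.424 — too large.
Try y = 2.09 m: A R^(2/3) = 7.219 — ≈ 7.23.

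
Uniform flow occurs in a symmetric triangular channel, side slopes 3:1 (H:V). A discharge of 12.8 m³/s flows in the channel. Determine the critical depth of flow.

y_c = 1.3 m

At critical depth, Q² T / (g A³) = 1, i.e. A³/T = Q²/g = 12.8²/9.81 = 16.7.
At y = 1.05 m: A³/T = 5.743 — short.
At y = 1.59 m: A³/T = 45.73 — over.
At y = 1.3 m: A³/T = 16.71 — matches.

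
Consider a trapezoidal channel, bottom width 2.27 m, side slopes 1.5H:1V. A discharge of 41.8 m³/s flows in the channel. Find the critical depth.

y_c = 2.12 m

At critical depth, Q² T / (g A³) = 1, i.e. A³/T = Q²/g = 41.8²/9.81 = 178.1.
Try y = 1.73 m: A³/T = 79.92 — short.
Try y = 2.45 m: A³/T = 321.2 — over.
Try y = 2.12 m: A³/T = 178.7 — matches.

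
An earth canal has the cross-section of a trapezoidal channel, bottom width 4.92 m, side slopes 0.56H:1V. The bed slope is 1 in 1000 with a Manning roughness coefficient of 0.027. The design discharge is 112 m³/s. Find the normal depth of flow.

y_n = 6.01 m

Manning's equation rearranged: A R^(2/3) = nQ / (1·√S) = 0.027 × 112 / (√0.001) = 95.63.
At y = 4.69 m: A R^(2/3) = 60.93 — too small.
At y = 7.34 m: A R^(2/3) = 139.3 — too large.
At y = 6.01 m: A R^(2/3) = 95.68 — ≈ 95.63.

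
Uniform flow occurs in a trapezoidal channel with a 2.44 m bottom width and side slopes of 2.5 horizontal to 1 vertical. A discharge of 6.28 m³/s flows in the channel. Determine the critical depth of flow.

At critical depth, Q² T / (g A³) = 1, i.e. A³/T = Q²/g = 6.28²/9.81 = 4.02.
Trying y = 0.537 m: A³/T = 1.635 — low.
Trying y = 0.768 m: A³/T = 5.978 — high.
Trying y = 0.69 m: A³/T = 4.03 — close enough.

y_c = 0.69 m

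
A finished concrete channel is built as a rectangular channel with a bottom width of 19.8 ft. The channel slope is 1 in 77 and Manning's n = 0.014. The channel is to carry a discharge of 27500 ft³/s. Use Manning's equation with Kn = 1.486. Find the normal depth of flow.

Manning's equation rearranged: A R^(2/3) = nQ / (1.486·√S) = 0.014 × 27500 / (1.486 × √0.01299) = 2273.
At y = 35.8 ft: A R^(2/3) = 2777 — over.
At y = 30.1 ft: A R^(2/3) = 2273 — matches.

y_n = 30.1 ft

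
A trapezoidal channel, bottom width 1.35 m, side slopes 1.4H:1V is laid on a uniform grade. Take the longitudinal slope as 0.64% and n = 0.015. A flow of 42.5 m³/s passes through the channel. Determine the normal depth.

y_n = 1.96 m

Manning's equation rearranged: A R^(2/3) = nQ / (1·√S) = 0.015 × 42.5 / (√0.0064) = 7.969.
Try y = 2.14 m: A R^(2/3) = 9.713 — high.
Try y = 1.96 m: A R^(2/3) = 7.978 — ≈ 7.969.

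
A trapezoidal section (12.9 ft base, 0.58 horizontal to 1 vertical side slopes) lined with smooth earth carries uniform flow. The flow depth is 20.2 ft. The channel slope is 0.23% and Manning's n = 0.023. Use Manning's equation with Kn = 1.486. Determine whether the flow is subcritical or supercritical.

With bottom width b = 12.9 ft and side slope z = 0.58: A = (b + zy)y = (12.9 + 0.58×20.2)×20.2 = 497.2 ft²; P = b + 2y√(1+z²) = 12.9 + 2×20.2×1.156 = 59.6 ft.
Hydraulic radius R = A/P = 497.2/59.6 = 8.343 ft.
V = (1.486/n) R^(2/3) √S = (1.486/0.023) × 8.343^(2/3) × √0.0023 = 12.75 ft/s. Hydraulic depth D_h = A/T = 497.2/36.33 = 13.69 ft.
Froude number Fr = V/√(g·D_h) = 12.75/√(32.2×13.69) = 0.607, which is less than 1, so the flow is subcritical.

subcritical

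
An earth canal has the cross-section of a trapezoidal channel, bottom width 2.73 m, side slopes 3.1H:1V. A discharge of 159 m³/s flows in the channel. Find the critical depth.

y_c = 3.11 m

At critical depth, Q² T / (g A³) = 1, i.e. A³/T = Q²/g = 159²/9.81 = 2577.
At y = 2.14 m: A³/T = 503 — too small.
At y = 3.92 m: A³/T = 7344 — too large.
At y = 3.11 m: A³/T = 2587 — ≈ 2577.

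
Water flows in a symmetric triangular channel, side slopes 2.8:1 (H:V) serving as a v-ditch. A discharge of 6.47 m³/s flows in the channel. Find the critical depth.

y_c = 1.02 m

At critical depth, Q² T / (g A³) = 1, i.e. A³/T = Q²/g = 6.47²/9.81 = 4.267.
Trying y = 0.827 m: A³/T = 1.516 — short.
Trying y = 1.02 m: A³/T = 4.328 — ≈ 4.267.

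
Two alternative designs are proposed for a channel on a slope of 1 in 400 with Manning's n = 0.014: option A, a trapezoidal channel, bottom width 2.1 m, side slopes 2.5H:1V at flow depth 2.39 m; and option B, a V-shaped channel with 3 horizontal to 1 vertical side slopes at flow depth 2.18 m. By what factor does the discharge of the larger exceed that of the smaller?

1.57

Channel A: With bottom width b = 2.1 m and side slope z = 2.5: A = (b + zy)y = (2.1 + 2.5×2.39)×2.39 = 19.3 m²; P = b + 2y√(1+z²) = 2.1 + 2×2.39×2.693 = 14.97 m. Hydraulic radius R = A/P = 19.3/14.97 = 1.289 m. Q_A = (1/0.014)·19.3·1.289^(2/3)·√0.0025 = 81.64 m³/s.
Channel B: For a triangular section with side slope z = 3: A = zy² = 3×2.18² = 14.26 m²; P = 2y√(1+z²) = 2×2.18×3.162 = 13.79 m. Hydraulic radius R = A/P = 14.26/13.79 = 1.034 m. Q_B = (1/0.014)·14.26·1.034^(2/3)·√0.0025 = 52.07 m³/s.
The larger discharge is 81.64 m³/s and the smaller is 52.07 m³/s; the ratio is 1.57.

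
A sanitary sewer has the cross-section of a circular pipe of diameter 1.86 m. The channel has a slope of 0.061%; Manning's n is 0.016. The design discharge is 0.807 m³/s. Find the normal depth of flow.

Manning's equation rearranged: A R^(2/3) = nQ / (1·√S) = 0.016 × 0.807 / (√0.00061) = 0.5228.
At y = 0.568 m: A R^(2/3) = 0.3305 — low.
At y = 0.724 m: A R^(2/3) = 0.5228 — ≈ 0.5228.

y_n = 0.724 m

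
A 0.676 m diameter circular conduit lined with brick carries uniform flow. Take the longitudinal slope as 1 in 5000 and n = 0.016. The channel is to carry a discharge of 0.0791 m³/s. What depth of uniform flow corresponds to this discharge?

y_n = 0.464 m

Manning's equation rearranged: A R^(2/3) = nQ / (1·√S) = 0.016 × 0.0791 / (√0.0002) = 0.08949.
Try y = 0.355 m: A R^(2/3) = 0.05957 — short.
Try y = 0.464 m: A R^(2/3) = 0.08949 — matches.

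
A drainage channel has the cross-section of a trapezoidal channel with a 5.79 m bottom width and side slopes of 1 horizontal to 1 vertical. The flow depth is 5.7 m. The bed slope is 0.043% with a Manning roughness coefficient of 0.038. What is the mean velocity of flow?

With bottom width b = 5.79 m and side slope z = 1: A = (b + zy)y = (5.79 + 1×5.7)×5.7 = 65.49 m²; P = b + 2y√(1+z²) = 5.79 + 2×5.7×1.414 = 21.91 m.
Hydraulic radius R = A/P = 65.49/21.91 = 2.989 m.
From Manning's equation, V = (1/n) R^(2/3) S^(1/2) = (1/0.038) × 2.989^(2/3) × 0.00043^(1/2) = 1.13 m/s.

V = 1.13 m/s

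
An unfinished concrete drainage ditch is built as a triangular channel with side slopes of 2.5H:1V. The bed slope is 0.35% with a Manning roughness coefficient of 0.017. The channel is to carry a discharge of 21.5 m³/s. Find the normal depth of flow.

Manning's equation rearranged: A R^(2/3) = nQ / (1·√S) = 0.017 × 21.5 / (√0.0035) = 6.178.
At y = 2.03 m: A R^(2/3) = 9.903 — too large.
At y = 1.7 m: A R^(2/3) = 6.17 — close enough.

y_n = 1.7 m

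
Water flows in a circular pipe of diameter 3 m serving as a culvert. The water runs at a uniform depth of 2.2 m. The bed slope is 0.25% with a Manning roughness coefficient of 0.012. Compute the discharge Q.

For a circular section of diameter D = 3 m at depth y = 2.2 m, the central angle is θ = 2 arccos(1 − 2y/D) = 4.113 rad. Then A = (D²/8)(θ − sin θ) = 5.555 m² and P = Dθ/2 = 6.169 m.
Hydraulic radius R = A/P = 5.555/6.169 = 0.9005 m.
Manning's equation: Q = (1/n) A R^(2/3) S^(1/2) = (1/0.012) × 5.555 × 0.9005^(2/3) × 0.0025^(1/2) = 21.6 m³/s.

Q = 21.6 m³/s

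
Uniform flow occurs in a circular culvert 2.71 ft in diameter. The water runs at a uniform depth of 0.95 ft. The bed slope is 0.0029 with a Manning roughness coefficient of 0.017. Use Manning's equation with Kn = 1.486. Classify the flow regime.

subcritical

For a circular section of diameter D = 2.71 ft at depth y = 0.95 ft, the central angle is θ = 2 arccos(1 − 2y/D) = 2.535 rad. Then A = (D²/8)(θ − sin θ) = 1.803 ft² and P = Dθ/2 = 3.434 ft.
Hydraulic radius R = A/P = 1.803/3.434 = 0.525 ft.
V = (1.486/n) R^(2/3) √S = (1.486/0.017) × 0.525^(2/3) × √0.0029 = 3.063 ft/s. Hydraulic depth D_h = A/T = 1.803/2.586 = 0.6972 ft.
Froude number Fr = V/√(g·D_h) = 3.063/√(32.2×0.6972) = 0.647, which is less than 1, so the flow is subcritical.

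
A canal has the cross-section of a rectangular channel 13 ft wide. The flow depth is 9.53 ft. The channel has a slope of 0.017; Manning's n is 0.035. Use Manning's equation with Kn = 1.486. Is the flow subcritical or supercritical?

Flow area A = b·y = 13 × 9.53 = 123.9 ft². Wetted perimeter P = b + 2y = 13 + 2×9.53 = 32.06 ft.
Hydraulic radius R = A/P = 123.9/32.06 = 3.864 ft.
V = (1.486/n) R^(2/3) √S = (1.486/0.035) × 3.864^(2/3) × √0.017 = 13.63 ft/s. Hydraulic depth D_h = A/T = 123.9/13 = 9.53 ft.
Froude number Fr = V/√(g·D_h) = 13.63/√(32.2×9.53) = 0.778, which is less than 1, so the flow is subcritical.

subcritical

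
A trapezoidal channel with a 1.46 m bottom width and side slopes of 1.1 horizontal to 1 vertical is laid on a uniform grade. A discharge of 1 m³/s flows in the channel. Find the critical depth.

y_c = 0.332 m

At critical depth, Q² T / (g A³) = 1, i.e. A³/T = Q²/g = 1²/9.81 = 0.1019.
Trying y = 0.286 m: A³/T = 0.06258 — low.
Trying y = 0.386 m: A³/T = 0.1667 — high.
Trying y = 0.332 m: A³/T = 0.1016 — matches.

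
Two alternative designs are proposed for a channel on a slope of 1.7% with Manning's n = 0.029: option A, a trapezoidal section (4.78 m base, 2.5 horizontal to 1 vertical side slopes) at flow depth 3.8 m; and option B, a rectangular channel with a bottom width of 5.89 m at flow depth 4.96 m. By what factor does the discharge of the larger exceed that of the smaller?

Channel A: With bottom width b = 4.78 m and side slope z = 2.5: A = (b + zy)y = (4.78 + 2.5×3.8)×3.8 = 54.26 m²; P = b + 2y√(1+z²) = 4.78 + 2×3.8×2.693 = 25.24 m. Hydraulic radius R = A/P = 54.26/25.24 = 2.15 m. Q_A = (1/0.029)·54.26·2.15^(2/3)·√0.017 = 406.4 m³/s.
Channel B: Flow area A = b·y = 5.89 × 4.96 = 29.21 m². Wetted perimeter P = b + 2y = 5.89 + 2×4.96 = 15.81 m. Hydraulic radius R = A/P = 29.21/15.81 = 1.848 m. Q_B = (1/0.029)·29.21·1.848^(2/3)·√0.017 = 197.8 m³/s.
The larger discharge is 406.4 m³/s and the smaller is 197.8 m³/s; the ratio is 2.05.

2.05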